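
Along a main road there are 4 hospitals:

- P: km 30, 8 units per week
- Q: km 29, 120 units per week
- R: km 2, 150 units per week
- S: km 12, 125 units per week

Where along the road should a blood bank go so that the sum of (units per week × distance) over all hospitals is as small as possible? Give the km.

For a sum of weighted absolute distances on a line, the optimum is the weighted median (not the mean). Total weight W = 403; half-weight = 201.5.
Sort by position and accumulate weight:
  km 2 (R, w=150) → cum 150
  km 12 (S, w=125) → cum 275  ≥ 201.5 → median here
  km 29 (Q, w=120) → cum 395
  km 30 (P, w=8) → cum 403
Optimal location: km 12.

x = 12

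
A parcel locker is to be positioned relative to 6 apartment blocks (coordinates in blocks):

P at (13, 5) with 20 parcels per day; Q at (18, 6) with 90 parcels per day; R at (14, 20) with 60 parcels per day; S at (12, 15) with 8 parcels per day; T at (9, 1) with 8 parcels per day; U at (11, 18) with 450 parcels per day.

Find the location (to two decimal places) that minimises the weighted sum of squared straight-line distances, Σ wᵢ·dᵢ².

(12.32, 15.83)

The minimiser of Σwᵢ‖p−pᵢ‖² is the weighted centroid p* = (Σwᵢpᵢ)/(Σwᵢ).
Σwᵢ = 636.
Σwᵢxᵢ = 20·13 + 90·18 + 60·14 + 8·12 + 8·9 + 450·11 = 7838.
Σwᵢyᵢ = 20·5 + 90·6 + 60·20 + 8·15 + 8·1 + 450·18 = 10068.
x* = 7838/636 = 12.32, y* = 10068/636 = 15.83.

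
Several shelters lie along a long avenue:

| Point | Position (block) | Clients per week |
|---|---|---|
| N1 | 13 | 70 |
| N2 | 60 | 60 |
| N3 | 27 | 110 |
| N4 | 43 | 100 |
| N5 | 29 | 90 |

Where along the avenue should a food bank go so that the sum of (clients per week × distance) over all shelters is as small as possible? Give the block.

For a sum of weighted absolute distances on a line, the optimum is the weighted median (not the mean). Total weight W = 430; half-weight = 215.
Sort by position and accumulate weight:
  block 13 (N1, w=70) → cum 70
  block 27 (N3, w=110) → cum 180
  block 29 (N5, w=90) → cum 270  ≥ 215 → median here
  block 43 (N4, w=100) → cum 370
  block 60 (N2, w=60) → cum 430
Optimal location: block 29.

x = 29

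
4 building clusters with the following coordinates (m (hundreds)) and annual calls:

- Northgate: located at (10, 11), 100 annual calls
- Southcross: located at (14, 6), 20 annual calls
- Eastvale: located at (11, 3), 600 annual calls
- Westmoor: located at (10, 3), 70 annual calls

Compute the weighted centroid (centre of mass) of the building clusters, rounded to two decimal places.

The minimiser of Σwᵢ‖p−pᵢ‖² is the weighted centroid p* = (Σwᵢpᵢ)/(Σwᵢ).
Σwᵢ = 790.
Σwᵢxᵢ = 100·10 + 20·14 + 600·11 + 70·10 = 8580.
Σwᵢyᵢ = 100·11 + 20·6 + 600·3 + 70·3 = 3230.
x* = 8580/790 = 10.86, y* = 3230/790 = 4.09.

(10.86, 4.09)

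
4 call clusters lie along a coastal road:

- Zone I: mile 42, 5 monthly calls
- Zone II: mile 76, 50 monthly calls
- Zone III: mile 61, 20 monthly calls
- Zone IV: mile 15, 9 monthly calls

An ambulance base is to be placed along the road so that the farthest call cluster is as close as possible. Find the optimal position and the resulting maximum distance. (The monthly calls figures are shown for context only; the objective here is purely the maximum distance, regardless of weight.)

location 45.5, max distance 30.5

The 1-center on a line is the midpoint of the two extreme points: leftmost at 15, rightmost at 76.
Optimal location = (15 + 76)/2 = 45.5; maximum distance = (76 − 15)/2 = 30.5.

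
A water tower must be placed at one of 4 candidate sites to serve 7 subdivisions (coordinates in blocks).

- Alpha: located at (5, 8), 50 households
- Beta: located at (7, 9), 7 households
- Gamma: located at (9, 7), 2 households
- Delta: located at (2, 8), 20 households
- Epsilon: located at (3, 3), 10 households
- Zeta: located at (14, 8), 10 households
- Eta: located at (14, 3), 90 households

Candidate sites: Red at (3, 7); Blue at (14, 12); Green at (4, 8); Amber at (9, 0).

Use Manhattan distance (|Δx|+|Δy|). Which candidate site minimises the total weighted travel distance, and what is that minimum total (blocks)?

Green, total 1640 blocks

Total weighted distance at each candidate:
  Red (3, 7): total = 1754
  Blue (14, 12): total = 2110
  Green (4, 8): total = 1640
  Amber (9, 0): total = 1931
Minimum is at Green with total 1640 blocks.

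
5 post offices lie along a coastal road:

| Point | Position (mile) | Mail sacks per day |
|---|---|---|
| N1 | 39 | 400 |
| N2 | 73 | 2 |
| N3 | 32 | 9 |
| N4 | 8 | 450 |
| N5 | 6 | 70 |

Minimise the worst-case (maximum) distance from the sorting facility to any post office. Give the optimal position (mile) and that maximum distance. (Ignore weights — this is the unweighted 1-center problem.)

location 39.5, max distance 33.5

The 1-center on a line is the midpoint of the two extreme points: leftmost at 6, rightmost at 73.
Optimal location = (6 + 73)/2 = 39.5; maximum distance = (73 − 6)/2 = 33.5.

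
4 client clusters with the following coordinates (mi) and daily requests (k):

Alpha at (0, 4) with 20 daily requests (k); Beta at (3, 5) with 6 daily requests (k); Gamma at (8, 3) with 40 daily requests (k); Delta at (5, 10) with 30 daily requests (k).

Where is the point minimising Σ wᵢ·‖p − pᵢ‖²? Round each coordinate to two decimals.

The minimiser of Σwᵢ‖p−pᵢ‖² is the weighted centroid p* = (Σwᵢpᵢ)/(Σwᵢ).
Σwᵢ = 96.
Σwᵢxᵢ = 20·0 + 6·3 + 40·8 + 30·5 = 488.
Σwᵢyᵢ = 20·4 + 6·5 + 40·3 + 30·10 = 530.
x* = 488/96 = 5.08, y* = 530/96 = 5.52.

(5.08, 5.52)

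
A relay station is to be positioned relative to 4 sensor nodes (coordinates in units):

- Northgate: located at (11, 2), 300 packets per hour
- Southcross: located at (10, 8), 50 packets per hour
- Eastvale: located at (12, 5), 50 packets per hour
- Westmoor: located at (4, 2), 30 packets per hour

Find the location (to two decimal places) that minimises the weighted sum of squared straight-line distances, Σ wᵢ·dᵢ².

The minimiser of Σwᵢ‖p−pᵢ‖² is the weighted centroid p* = (Σwᵢpᵢ)/(Σwᵢ).
Σwᵢ = 430.
Σwᵢxᵢ = 300·11 + 50·10 + 50·12 + 30·4 = 4520.
Σwᵢyᵢ = 300·2 + 50·8 + 50·5 + 30·2 = 1310.
x* = 4520/430 = 10.51, y* = 1310/430 = 3.05.

(10.51, 3.05)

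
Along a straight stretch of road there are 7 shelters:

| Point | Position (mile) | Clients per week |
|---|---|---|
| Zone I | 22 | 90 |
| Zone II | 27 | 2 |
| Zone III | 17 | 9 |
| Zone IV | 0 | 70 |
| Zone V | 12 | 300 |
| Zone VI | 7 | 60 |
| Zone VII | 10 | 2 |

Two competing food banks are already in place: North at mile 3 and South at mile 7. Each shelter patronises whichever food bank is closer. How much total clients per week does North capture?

The indifferent point is the midpoint (3+7)/2 = 5; shelters left of it (closer to North at 3) go to North, those right go to South.
  Zone IV at 0 (w=70) → North
  Zone VI at 7 (w=60) → South
  Zone VII at 10 (w=2) → South
  Zone V at 12 (w=300) → South
  Zone III at 17 (w=9) → South
  Zone I at 22 (w=90) → South
  Zone II at 27 (w=2) → South
North captures 70; South captures 463.

70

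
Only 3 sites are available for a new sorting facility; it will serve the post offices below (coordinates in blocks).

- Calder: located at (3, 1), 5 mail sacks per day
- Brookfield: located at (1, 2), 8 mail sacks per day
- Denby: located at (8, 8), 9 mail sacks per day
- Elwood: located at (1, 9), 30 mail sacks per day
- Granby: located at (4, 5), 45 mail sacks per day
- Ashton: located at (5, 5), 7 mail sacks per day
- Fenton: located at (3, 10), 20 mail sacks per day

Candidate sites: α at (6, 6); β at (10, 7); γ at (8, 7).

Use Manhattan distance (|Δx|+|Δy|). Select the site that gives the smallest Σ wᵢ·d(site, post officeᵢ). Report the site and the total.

Total weighted distance at each candidate:
  α (6, 6): total = 677
  β (10, 7): total = 1143
  γ (8, 7): total = 895
Minimum is at α with total 677 blocks.

α, total 677 blocks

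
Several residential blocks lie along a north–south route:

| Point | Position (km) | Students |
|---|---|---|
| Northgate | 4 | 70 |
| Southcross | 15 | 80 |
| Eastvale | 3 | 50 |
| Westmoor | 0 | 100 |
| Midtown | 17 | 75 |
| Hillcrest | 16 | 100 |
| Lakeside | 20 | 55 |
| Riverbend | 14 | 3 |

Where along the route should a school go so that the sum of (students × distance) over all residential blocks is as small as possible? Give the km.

For a sum of weighted absolute distances on a line, the optimum is the weighted median (not the mean). Total weight W = 533; half-weight = 266.5.
Sort by position and accumulate weight:
  km 0 (Westmoor, w=100) → cum 100
  km 3 (Eastvale, w=50) → cum 150
  km 4 (Northgate, w=70) → cum 220
  km 14 (Riverbend, w=3) → cum 223
  km 15 (Southcross, w=80) → cum 303  ≥ 266.5 → median here
  km 16 (Hillcrest, w=100) → cum 403
  km 17 (Midtown, w=75) → cum 478
  km 20 (Lakeside, w=55) → cum 533
Optimal location: km 15.

x = 15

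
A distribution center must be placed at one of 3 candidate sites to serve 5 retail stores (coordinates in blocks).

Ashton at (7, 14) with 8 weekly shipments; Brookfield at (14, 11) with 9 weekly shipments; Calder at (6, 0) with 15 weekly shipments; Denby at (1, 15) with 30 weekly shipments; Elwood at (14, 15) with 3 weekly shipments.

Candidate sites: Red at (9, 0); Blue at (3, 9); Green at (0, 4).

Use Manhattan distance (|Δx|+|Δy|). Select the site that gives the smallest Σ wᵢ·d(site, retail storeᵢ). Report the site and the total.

Blue, total 660 blocks

Total weighted distance at each candidate:
  Red (9, 0): total = 1067
  Blue (3, 9): total = 660
  Green (0, 4): total = 910
Minimum is at Blue with total 660 blocks.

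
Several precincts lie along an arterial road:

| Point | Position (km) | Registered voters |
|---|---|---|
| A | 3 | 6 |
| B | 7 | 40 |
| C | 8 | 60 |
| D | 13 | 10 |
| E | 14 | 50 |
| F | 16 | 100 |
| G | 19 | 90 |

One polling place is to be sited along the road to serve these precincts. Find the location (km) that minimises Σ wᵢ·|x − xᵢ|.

For a sum of weighted absolute distances on a line, the optimum is the weighted median (not the mean). Total weight W = 356; half-weight = 178.
Sort by position and accumulate weight:
  km 3 (A, w=6) → cum 6
  km 7 (B, w=40) → cum 46
  km 8 (C, w=60) → cum 106
  km 13 (D, w=10) → cum 116
  km 14 (E, w=50) → cum 166
  km 16 (F, w=100) → cum 266  ≥ 178 → median here
  km 19 (G, w=90) → cum 356
Optimal location: km 16.

x = 16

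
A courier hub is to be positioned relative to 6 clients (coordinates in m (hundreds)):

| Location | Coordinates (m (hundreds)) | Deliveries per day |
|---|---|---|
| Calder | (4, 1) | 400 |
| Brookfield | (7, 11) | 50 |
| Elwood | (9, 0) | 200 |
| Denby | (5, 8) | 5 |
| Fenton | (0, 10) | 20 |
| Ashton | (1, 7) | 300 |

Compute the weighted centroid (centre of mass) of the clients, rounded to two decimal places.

(4.18, 3.37)

The minimiser of Σwᵢ‖p−pᵢ‖² is the weighted centroid p* = (Σwᵢpᵢ)/(Σwᵢ).
Σwᵢ = 975.
Σwᵢxᵢ = 400·4 + 50·7 + 200·9 + 5·5 + 20·0 + 300·1 = 4075.
Σwᵢyᵢ = 400·1 + 50·11 + 200·0 + 5·8 + 20·10 + 300·7 = 3290.
x* = 4075/975 = 4.18, y* = 3290/975 = 3.37.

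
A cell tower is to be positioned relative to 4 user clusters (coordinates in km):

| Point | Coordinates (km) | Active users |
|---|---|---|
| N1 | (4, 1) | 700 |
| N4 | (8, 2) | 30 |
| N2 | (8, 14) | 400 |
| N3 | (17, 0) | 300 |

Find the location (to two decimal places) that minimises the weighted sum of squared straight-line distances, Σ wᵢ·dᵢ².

(7.93, 4.45)

The minimiser of Σwᵢ‖p−pᵢ‖² is the weighted centroid p* = (Σwᵢpᵢ)/(Σwᵢ).
Σwᵢ = 1430.
Σwᵢxᵢ = 700·4 + 30·8 + 400·8 + 300·17 = 11340.
Σwᵢyᵢ = 700·1 + 30·2 + 400·14 + 300·0 = 6360.
x* = 11340/1430 = 7.93, y* = 6360/1430 = 4.45.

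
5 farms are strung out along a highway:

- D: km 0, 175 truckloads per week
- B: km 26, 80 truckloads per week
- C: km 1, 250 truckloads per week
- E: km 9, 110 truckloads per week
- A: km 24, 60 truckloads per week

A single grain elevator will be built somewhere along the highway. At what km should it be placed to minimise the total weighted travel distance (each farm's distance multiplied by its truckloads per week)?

x = 1

For a sum of weighted absolute distances on a line, the optimum is the weighted median (not the mean). Total weight W = 675; half-weight = 337.5.
Sort by position and accumulate weight:
  km 0 (D, w=175) → cum 175
  km 1 (C, w=250) → cum 425  ≥ 337.5 → median here
  km 9 (E, w=110) → cum 535
  km 24 (A, w=60) → cum 595
  km 26 (B, w=80) → cum 675
Optimal location: km 1.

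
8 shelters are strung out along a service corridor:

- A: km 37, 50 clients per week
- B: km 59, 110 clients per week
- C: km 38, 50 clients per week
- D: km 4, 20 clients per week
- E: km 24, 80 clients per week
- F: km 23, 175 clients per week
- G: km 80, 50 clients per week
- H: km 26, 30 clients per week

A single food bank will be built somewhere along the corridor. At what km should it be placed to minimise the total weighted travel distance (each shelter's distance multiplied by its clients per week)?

x = 26

For a sum of weighted absolute distances on a line, the optimum is the weighted median (not the mean). Total weight W = 565; half-weight = 282.5.
Sort by position and accumulate weight:
  km 4 (D, w=20) → cum 20
  km 23 (F, w=175) → cum 195
  km 24 (E, w=80) → cum 275
  km 26 (H, w=30) → cum 305  ≥ 282.5 → median here
  km 37 (A, w=50) → cum 355
  km 38 (C, w=50) → cum 405
  km 59 (B, w=110) → cum 515
  km 80 (G, w=50) → cum 565
Optimal location: km 26.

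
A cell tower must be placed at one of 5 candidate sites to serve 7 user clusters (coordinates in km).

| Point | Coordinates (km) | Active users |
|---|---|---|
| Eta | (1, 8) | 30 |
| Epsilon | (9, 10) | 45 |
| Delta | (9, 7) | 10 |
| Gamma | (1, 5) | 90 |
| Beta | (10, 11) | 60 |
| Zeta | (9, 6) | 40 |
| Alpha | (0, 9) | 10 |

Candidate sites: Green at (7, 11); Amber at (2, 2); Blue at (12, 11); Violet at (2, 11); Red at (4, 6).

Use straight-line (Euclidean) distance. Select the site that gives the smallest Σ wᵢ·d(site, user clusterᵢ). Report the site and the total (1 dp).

Total weighted distance at each candidate:
  Green (7, 11): total = 1578.5
  Amber (2, 2): total = 2149.3
  Blue (12, 11): total = 2136.9
  Violet (2, 11): total = 1893.5
  Red (4, 6): total = 1450.5
Minimum is at Red with total 1450.5 km.

Red, total 1450.5 km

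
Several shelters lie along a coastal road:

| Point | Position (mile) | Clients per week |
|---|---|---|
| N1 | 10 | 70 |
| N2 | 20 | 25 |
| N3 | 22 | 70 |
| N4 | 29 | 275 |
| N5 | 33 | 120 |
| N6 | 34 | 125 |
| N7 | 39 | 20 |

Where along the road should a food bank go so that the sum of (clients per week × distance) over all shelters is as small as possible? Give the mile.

x = 29

For a sum of weighted absolute distances on a line, the optimum is the weighted median (not the mean). Total weight W = 705; half-weight = 352.5.
Sort by position and accumulate weight:
  mile 10 (N1, w=70) → cum 70
  mile 20 (N2, w=25) → cum 95
  mile 22 (N3, w=70) → cum 165
  mile 29 (N4, w=275) → cum 440  ≥ 352.5 → median here
  mile 33 (N5, w=120) → cum 560
  mile 34 (N6, w=125) → cum 685
  mile 39 (N7, w=20) → cum 705
Optimal location: mile 29.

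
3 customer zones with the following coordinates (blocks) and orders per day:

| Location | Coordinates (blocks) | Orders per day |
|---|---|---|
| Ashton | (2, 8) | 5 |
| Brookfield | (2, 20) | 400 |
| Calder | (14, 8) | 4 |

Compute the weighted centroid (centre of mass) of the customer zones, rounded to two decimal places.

(2.12, 19.74)

The minimiser of Σwᵢ‖p−pᵢ‖² is the weighted centroid p* = (Σwᵢpᵢ)/(Σwᵢ).
Σwᵢ = 409.
Σwᵢxᵢ = 5·2 + 400·2 + 4·14 = 866.
Σwᵢyᵢ = 5·8 + 400·20 + 4·8 = 8072.
x* = 866/409 = 2.12, y* = 8072/409 = 19.74.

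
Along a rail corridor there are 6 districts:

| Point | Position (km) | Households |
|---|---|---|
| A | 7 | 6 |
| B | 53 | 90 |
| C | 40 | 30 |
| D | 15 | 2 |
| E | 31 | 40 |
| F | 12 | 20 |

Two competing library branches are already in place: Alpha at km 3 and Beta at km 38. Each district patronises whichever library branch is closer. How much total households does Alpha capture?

The indifferent point is the midpoint (3+38)/2 = 20.5; districts left of it (closer to Alpha at 3) go to Alpha, those right go to Beta.
  A at 7 (w=6) → Alpha
  F at 12 (w=20) → Alpha
  D at 15 (w=2) → Alpha
  E at 31 (w=40) → Beta
  C at 40 (w=30) → Beta
  B at 53 (w=90) → Beta
Alpha captures 28; Beta captures 160.

28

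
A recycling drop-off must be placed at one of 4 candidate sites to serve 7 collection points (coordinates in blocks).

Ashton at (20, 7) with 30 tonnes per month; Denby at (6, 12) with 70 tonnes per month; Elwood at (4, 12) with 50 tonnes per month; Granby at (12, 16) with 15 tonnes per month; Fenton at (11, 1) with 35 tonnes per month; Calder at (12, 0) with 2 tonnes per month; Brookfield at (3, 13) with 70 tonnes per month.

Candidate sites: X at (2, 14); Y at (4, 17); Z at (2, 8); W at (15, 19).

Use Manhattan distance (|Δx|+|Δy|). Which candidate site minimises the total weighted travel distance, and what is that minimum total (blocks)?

Total weighted distance at each candidate:
  X (2, 14): total = 2508
  Y (4, 17): total = 2860
  Z (2, 8): total = 2716
  W (15, 19): total = 4694
Minimum is at X with total 2508 blocks.

X, total 2508 blocks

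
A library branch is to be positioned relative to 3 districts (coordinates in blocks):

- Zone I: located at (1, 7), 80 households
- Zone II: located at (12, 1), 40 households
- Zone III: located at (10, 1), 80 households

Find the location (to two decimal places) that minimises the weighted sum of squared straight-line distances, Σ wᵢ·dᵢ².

(6.80, 3.40)

The minimiser of Σwᵢ‖p−pᵢ‖² is the weighted centroid p* = (Σwᵢpᵢ)/(Σwᵢ).
Σwᵢ = 200.
Σwᵢxᵢ = 80·1 + 40·12 + 80·10 = 1360.
Σwᵢyᵢ = 80·7 + 40·1 + 80·1 = 680.
x* = 1360/200 = 6.80, y* = 680/200 = 3.40.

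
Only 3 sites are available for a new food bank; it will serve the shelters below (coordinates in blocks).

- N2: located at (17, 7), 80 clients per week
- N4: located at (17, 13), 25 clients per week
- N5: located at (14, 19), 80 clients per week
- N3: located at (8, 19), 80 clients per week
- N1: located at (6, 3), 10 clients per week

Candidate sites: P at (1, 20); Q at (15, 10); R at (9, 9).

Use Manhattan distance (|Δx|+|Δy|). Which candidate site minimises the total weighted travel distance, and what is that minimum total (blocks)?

Total weighted distance at each candidate:
  P (1, 20): total = 4875
  Q (15, 10): total = 2765
  R (9, 9): total = 3270
Minimum is at Q with total 2765 blocks.

Q, total 2765 blocks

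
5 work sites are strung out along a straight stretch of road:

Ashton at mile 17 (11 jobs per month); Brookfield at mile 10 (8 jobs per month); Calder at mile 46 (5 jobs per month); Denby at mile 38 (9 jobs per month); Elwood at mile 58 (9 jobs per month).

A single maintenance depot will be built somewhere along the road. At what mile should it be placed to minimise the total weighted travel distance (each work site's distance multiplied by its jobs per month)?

For a sum of weighted absolute distances on a line, the optimum is the weighted median (not the mean). Total weight W = 42; half-weight = 21.
Sort by position and accumulate weight:
  mile 10 (Brookfield, w=8) → cum 8
  mile 17 (Ashton, w=11) → cum 19
  mile 38 (Denby, w=9) → cum 28  ≥ 21 → median here
  mile 46 (Calder, w=5) → cum 33
  mile 58 (Elwood, w=9) → cum 42
Optimal location: mile 38.

x = 38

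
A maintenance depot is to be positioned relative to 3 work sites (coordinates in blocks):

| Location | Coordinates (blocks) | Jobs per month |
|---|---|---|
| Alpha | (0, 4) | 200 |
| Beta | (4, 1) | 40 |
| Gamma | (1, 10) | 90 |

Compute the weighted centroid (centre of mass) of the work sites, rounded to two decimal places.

(0.76, 5.27)

The minimiser of Σwᵢ‖p−pᵢ‖² is the weighted centroid p* = (Σwᵢpᵢ)/(Σwᵢ).
Σwᵢ = 330.
Σwᵢxᵢ = 200·0 + 40·4 + 90·1 = 250.
Σwᵢyᵢ = 200·4 + 40·1 + 90·10 = 1740.
x* = 250/330 = 0.76, y* = 1740/330 = 5.27.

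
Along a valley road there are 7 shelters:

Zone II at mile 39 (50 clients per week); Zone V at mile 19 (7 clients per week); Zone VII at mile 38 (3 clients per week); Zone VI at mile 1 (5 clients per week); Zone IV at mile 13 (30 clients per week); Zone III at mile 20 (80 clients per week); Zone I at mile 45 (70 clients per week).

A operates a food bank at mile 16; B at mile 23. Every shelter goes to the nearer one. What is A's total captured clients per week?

The indifferent point is the midpoint (16+23)/2 = 19.5; shelters left of it (closer to A at 16) go to A, those right go to B.
  Zone VI at 1 (w=5) → A
  Zone IV at 13 (w=30) → A
  Zone V at 19 (w=7) → A
  Zone III at 20 (w=80) → B
  Zone VII at 38 (w=3) → B
  Zone II at 39 (w=50) → B
  Zone I at 45 (w=70) → B
A captures 42; B captures 203.

42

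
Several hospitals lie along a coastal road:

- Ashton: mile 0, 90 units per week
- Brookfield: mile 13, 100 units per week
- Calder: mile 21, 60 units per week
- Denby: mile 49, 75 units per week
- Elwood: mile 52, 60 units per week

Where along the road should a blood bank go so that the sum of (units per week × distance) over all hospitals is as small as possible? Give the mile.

For a sum of weighted absolute distances on a line, the optimum is the weighted median (not the mean). Total weight W = 385; half-weight = 192.5.
Sort by position and accumulate weight:
  mile 0 (Ashton, w=90) → cum 90
  mile 13 (Brookfield, w=100) → cum 190
  mile 21 (Calder, w=60) → cum 250  ≥ 192.5 → median here
  mile 49 (Denby, w=75) → cum 325
  mile 52 (Elwood, w=60) → cum 385
Optimal location: mile 21.

x = 21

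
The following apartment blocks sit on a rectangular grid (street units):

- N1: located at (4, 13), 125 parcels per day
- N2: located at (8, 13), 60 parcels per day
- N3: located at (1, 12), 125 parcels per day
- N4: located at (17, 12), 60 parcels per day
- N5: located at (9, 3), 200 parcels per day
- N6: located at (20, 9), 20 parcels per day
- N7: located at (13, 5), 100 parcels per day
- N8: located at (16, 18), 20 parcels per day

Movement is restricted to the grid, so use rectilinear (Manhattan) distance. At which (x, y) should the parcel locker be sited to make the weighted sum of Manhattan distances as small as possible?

Manhattan distance separates: Σwᵢ(|x−xᵢ|+|y−yᵢ|) = Σwᵢ|x−xᵢ| + Σwᵢ|y−yᵢ|, so x and y are optimised independently as 1-D weighted medians.
Total weight W = 710; half = 355.
x-coordinate, sorted with cumulative weight:
  x=1 (N3, w=125) cum 125
  x=4 (N1, w=125) cum 250
  x=8 (N2, w=60) cum 310
  x=9 (N5, w=200) cum 510  ← median
  x=13 (N7, w=100) cum 610
  x=16 (N8, w=20) cum 630
  x=17 (N4, w=60) cum 690
  x=20 (N6, w=20) cum 710
⇒ x* = 9
y-coordinate, sorted with cumulative weight:
  y=3 (N5, w=200) cum 200
  y=5 (N7, w=100) cum 300
  y=9 (N6, w=20) cum 320
  y=12 (N3, w=125) cum 445  ← median
  y=12 (N4, w=60) cum 505
  y=13 (N1, w=125) cum 630
  y=13 (N2, w=60) cum 690
  y=18 (N8, w=20) cum 710
⇒ y* = 12

(9, 12)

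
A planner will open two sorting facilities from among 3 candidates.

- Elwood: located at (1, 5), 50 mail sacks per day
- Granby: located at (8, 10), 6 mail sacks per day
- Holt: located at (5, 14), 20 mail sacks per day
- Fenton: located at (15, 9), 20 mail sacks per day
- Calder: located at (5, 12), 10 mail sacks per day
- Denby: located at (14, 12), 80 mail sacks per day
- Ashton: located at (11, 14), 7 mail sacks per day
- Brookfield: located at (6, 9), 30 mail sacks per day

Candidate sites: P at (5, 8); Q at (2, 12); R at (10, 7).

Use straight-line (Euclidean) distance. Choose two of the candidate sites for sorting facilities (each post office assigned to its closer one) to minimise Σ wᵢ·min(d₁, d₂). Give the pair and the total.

{P, R}, total 1143.5

Evaluate every pair (each demand assigned to the nearer of the two):
  {P, R}: total = 1143.5
  {Q, R}: total = 1280.9
  {P, Q}: total = 1464.5
Best pair: {P, R} with total 1143.5.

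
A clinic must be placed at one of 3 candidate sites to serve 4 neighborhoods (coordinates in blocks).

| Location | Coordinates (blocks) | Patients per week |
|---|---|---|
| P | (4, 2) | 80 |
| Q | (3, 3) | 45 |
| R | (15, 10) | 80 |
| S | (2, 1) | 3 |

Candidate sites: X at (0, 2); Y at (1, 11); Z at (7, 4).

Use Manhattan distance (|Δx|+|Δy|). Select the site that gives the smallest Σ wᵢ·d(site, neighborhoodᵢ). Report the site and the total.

Total weighted distance at each candidate:
  X (0, 2): total = 2349
  Y (1, 11): total = 2643
  Z (7, 4): total = 1769
Minimum is at Z with total 1769 blocks.

Z, total 1769 blocks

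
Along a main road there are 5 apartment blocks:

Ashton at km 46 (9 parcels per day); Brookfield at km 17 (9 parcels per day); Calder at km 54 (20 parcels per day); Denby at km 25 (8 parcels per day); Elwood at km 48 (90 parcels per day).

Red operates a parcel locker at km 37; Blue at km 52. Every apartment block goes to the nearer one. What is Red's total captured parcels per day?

17

The indifferent point is the midpoint (37+52)/2 = 44.5; apartment blocks left of it (closer to Red at 37) go to Red, those right go to Blue.
  Brookfield at 17 (w=9) → Red
  Denby at 25 (w=8) → Red
  Ashton at 46 (w=9) → Blue
  Elwood at 48 (w=90) → Blue
  Calder at 54 (w=20) → Blue
Red captures 17; Blue captures 119.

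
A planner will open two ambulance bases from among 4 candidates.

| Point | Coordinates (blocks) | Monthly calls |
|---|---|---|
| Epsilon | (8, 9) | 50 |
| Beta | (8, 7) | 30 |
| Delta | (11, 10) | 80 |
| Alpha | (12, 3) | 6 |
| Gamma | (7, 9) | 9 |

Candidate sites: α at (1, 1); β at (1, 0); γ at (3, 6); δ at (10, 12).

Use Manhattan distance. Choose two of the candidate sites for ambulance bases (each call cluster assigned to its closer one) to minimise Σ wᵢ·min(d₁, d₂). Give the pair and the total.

{γ, δ}, total 790

Evaluate every pair (each demand assigned to the nearer of the two):
  {γ, δ}: total = 790
  {α, δ}: total = 820
  {β, δ}: total = 820
  {α, γ}: total = 1675
  {β, γ}: total = 1675
  {α, β}: total = 2864
Best pair: {γ, δ} with total 790.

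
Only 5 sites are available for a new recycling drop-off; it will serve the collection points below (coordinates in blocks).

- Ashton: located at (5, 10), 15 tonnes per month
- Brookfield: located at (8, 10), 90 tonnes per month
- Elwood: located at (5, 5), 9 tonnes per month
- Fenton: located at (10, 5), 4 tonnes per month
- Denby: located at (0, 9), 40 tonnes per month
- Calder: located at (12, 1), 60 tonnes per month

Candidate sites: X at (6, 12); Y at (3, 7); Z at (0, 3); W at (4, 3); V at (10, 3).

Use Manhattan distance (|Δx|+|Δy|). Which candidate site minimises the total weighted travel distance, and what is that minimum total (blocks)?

X, total 1901 blocks

Total weighted distance at each candidate:
  X (6, 12): total = 1901
  Y (3, 7): total = 1967
  Z (0, 3): total = 2721
  W (4, 3): total = 2169
  V (10, 3): total = 1941
Minimum is at X with total 1901 blocks.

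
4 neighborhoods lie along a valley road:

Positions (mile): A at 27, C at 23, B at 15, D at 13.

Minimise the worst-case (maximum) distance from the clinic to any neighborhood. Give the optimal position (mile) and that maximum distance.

location 20, max distance 7

The 1-center on a line is the midpoint of the two extreme points: leftmost at 13, rightmost at 27.
Optimal location = (13 + 27)/2 = 20; maximum distance = (27 − 13)/2 = 7.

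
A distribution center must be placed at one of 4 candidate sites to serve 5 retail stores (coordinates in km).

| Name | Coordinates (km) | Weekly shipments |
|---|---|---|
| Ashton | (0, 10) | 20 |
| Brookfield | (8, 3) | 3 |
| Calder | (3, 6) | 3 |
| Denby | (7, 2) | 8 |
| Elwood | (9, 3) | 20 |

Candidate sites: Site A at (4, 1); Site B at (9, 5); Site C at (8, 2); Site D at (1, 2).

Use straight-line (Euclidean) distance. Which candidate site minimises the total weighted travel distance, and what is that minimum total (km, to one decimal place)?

Site C, total 284.8 km

Total weighted distance at each candidate:
  Site A (4, 1): total = 358.7
  Site B (9, 5): total = 299.7
  Site C (8, 2): total = 284.8
  Site D (1, 2): total = 405.1
Minimum is at Site C with total 284.8 km.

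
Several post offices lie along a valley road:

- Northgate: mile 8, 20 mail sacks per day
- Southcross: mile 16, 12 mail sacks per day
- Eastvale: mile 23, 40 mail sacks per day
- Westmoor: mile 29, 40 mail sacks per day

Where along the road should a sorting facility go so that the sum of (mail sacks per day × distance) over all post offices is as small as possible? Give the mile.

For a sum of weighted absolute distances on a line, the optimum is the weighted median (not the mean). Total weight W = 112; half-weight = 56.
Sort by position and accumulate weight:
  mile 8 (Northgate, w=20) → cum 20
  mile 16 (Southcross, w=12) → cum 32
  mile 23 (Eastvale, w=40) → cum 72  ≥ 56 → median here
  mile 29 (Westmoor, w=40) → cum 112
Optimal location: mile 23.

x = 23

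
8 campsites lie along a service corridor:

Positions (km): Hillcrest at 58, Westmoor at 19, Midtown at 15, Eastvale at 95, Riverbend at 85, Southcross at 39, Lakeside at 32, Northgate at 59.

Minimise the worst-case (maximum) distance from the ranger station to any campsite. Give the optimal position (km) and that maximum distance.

The 1-center on a line is the midpoint of the two extreme points: leftmost at 15, rightmost at 95.
Optimal location = (15 + 95)/2 = 55; maximum distance = (95 − 15)/2 = 40.

location 55, max distance 40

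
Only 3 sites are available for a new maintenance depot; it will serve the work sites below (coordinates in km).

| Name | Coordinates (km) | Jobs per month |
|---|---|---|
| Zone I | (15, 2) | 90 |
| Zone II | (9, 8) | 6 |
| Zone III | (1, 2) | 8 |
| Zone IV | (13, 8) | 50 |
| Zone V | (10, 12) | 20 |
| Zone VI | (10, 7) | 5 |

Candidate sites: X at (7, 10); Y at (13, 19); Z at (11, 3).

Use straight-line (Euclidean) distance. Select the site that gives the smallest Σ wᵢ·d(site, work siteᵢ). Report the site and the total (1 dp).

Total weighted distance at each candidate:
  X (7, 10): total = 1524.8
  Y (13, 19): total = 2541.4
  Z (11, 3): total = 954.8
Minimum is at Z with total 954.8 km.

Z, total 954.8 km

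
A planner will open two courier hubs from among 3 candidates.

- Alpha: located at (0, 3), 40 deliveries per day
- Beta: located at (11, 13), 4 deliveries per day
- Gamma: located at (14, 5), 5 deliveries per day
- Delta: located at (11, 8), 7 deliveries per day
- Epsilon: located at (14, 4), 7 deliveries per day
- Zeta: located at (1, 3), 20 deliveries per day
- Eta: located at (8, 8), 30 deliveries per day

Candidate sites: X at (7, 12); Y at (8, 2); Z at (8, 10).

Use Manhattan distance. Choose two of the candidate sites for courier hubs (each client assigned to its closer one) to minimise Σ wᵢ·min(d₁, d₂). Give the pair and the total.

Evaluate every pair (each demand assigned to the nearer of the two):
  {Y, Z}: total = 740
  {X, Y}: total = 847
  {X, Z}: total = 1134
Best pair: {Y, Z} with total 740.

{Y, Z}, total 740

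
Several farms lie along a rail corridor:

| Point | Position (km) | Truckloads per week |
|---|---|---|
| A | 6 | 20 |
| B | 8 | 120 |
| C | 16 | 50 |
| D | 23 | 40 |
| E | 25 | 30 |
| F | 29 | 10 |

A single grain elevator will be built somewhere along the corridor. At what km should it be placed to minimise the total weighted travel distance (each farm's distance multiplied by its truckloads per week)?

x = 8

For a sum of weighted absolute distances on a line, the optimum is the weighted median (not the mean). Total weight W = 270; half-weight = 135.
Sort by position and accumulate weight:
  km 6 (A, w=20) → cum 20
  km 8 (B, w=120) → cum 140  ≥ 135 → median here
  km 16 (C, w=50) → cum 190
  km 23 (D, w=40) → cum 230
  km 25 (E, w=30) → cum 260
  km 29 (F, w=10) → cum 270
Optimal location: km 8.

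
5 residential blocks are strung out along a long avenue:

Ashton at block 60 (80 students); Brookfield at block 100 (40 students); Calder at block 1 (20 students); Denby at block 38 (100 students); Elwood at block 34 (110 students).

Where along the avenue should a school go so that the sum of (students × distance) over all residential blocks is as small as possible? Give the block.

x = 38

For a sum of weighted absolute distances on a line, the optimum is the weighted median (not the mean). Total weight W = 350; half-weight = 175.
Sort by position and accumulate weight:
  block 1 (Calder, w=20) → cum 20
  block 34 (Elwood, w=110) → cum 130
  block 38 (Denby, w=100) → cum 230  ≥ 175 → median here
  block 60 (Ashton, w=80) → cum 310
  block 100 (Brookfield, w=40) → cum 350
Optimal location: block 38.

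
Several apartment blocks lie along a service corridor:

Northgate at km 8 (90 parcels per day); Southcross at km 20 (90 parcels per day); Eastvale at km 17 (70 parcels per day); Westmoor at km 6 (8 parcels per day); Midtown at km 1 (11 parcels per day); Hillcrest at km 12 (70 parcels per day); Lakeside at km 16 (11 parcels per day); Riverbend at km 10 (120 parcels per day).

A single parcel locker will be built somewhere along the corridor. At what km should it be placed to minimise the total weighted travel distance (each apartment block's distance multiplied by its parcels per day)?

For a sum of weighted absolute distances on a line, the optimum is the weighted median (not the mean). Total weight W = 470; half-weight = 235.
Sort by position and accumulate weight:
  km 1 (Midtown, w=11) → cum 11
  km 6 (Westmoor, w=8) → cum 19
  km 8 (Northgate, w=90) → cum 109
  km 10 (Riverbend, w=120) → cum 229
  km 12 (Hillcrest, w=70) → cum 299  ≥ 235 → median here
  km 16 (Lakeside, w=11) → cum 310
  km 17 (Eastvale, w=70) → cum 380
  km 20 (Southcross, w=90) → cum 470
Optimal location: km 12.

x = 12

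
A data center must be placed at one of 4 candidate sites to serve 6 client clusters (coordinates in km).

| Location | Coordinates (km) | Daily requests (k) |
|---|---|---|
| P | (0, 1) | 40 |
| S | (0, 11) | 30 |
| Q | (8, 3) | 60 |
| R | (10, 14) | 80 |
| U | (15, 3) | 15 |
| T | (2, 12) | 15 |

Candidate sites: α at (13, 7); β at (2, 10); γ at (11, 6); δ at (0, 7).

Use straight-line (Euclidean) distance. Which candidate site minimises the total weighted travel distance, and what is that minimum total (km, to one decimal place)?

β, total 1956.1 km

Total weighted distance at each candidate:
  α (13, 7): total = 2222.5
  β (2, 10): total = 1956.1
  γ (11, 6): total = 1982.6
  δ (0, 7): total = 2186.8
Minimum is at β with total 1956.1 km.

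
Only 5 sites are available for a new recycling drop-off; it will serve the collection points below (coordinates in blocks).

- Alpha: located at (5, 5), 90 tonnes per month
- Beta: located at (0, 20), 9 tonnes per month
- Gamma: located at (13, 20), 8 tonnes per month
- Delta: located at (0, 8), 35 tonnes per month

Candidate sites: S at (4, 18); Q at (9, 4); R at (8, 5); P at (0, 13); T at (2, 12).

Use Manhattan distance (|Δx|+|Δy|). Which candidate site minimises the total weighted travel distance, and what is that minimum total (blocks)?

R, total 1022 blocks

Total weighted distance at each candidate:
  S (4, 18): total = 1892
  Q (9, 4): total = 1290
  R (8, 5): total = 1022
  P (0, 13): total = 1568
  T (2, 12): total = 1352
Minimum is at R with total 1022 blocks.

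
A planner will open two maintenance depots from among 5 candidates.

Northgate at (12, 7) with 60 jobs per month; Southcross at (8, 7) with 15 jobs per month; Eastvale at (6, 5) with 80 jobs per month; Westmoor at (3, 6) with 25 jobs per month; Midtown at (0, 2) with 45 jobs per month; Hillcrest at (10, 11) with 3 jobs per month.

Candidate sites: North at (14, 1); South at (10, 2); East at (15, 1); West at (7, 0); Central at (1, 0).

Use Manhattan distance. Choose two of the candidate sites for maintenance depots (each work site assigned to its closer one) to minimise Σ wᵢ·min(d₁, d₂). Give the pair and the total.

Evaluate every pair (each demand assigned to the nearer of the two):
  {South, Central}: total = 1447
  {South, West}: total = 1687
  {West, Central}: total = 1697
  {North, West}: total = 1777
  {North, South}: total = 1837
  {North, Central}: total = 1837
  {South, East}: total = 1837
  {East, West}: total = 1837
  {East, Central}: total = 1915
  {North, East}: total = 2737
Best pair: {South, Central} with total 1447.

{South, Central}, total 1447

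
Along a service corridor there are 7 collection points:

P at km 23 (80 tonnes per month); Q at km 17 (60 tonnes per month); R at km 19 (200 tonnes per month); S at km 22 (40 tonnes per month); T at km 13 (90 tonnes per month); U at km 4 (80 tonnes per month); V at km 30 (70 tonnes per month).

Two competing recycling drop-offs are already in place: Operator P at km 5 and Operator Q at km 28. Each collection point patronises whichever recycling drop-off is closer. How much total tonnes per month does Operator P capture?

The indifferent point is the midpoint (5+28)/2 = 16.5; collection points left of it (closer to Operator P at 5) go to Operator P, those right go to Operator Q.
  U at 4 (w=80) → Operator P
  T at 13 (w=90) → Operator P
  Q at 17 (w=60) → Operator Q
  R at 19 (w=200) → Operator Q
  S at 22 (w=40) → Operator Q
  P at 23 (w=80) → Operator Q
  V at 30 (w=70) → Operator Q
Operator P captures 170; Operator Q captures 450.

170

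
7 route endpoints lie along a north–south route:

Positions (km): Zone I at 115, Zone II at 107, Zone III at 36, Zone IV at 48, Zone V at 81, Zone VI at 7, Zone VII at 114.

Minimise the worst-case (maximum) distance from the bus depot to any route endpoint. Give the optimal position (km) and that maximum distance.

location 61, max distance 54

The 1-center on a line is the midpoint of the two extreme points: leftmost at 7, rightmost at 115.
Optimal location = (7 + 115)/2 = 61; maximum distance = (115 − 7)/2 = 54.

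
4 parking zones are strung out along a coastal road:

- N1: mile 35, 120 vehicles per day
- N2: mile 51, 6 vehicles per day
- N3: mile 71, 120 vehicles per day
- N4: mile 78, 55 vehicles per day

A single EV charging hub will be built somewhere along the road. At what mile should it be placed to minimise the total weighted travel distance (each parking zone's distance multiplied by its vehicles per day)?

x = 71

For a sum of weighted absolute distances on a line, the optimum is the weighted median (not the mean). Total weight W = 301; half-weight = 150.5.
Sort by position and accumulate weight:
  mile 35 (N1, w=120) → cum 120
  mile 51 (N2, w=6) → cum 126
  mile 71 (N3, w=120) → cum 246  ≥ 150.5 → median here
  mile 78 (N4, w=55) → cum 301
Optimal location: mile 71.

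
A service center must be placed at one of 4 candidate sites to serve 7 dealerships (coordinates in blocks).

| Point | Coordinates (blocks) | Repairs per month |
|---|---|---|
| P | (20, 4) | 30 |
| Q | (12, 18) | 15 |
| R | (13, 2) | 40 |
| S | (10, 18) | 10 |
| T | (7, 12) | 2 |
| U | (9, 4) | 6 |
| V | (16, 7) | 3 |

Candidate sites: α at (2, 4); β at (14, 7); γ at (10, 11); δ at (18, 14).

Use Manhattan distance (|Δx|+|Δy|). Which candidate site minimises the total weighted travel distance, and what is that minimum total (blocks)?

Total weighted distance at each candidate:
  α (2, 4): total = 1759
  β (14, 7): total = 933
  γ (10, 11): total = 1281
  δ (18, 14): total = 1477
Minimum is at β with total 933 blocks.

β, total 933 blocks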